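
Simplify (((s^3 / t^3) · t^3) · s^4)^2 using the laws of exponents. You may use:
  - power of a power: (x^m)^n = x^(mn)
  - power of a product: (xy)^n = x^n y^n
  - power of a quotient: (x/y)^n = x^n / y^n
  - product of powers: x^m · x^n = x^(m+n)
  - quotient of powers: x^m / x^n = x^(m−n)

(((s^3 / t^3) · t^3) · s^4)^2
= (((s^3 / t^3) · t^3)^2) · ((s^4)^2)    [power of a product]
= (((s^3 / t^3)^2) · ((t^3)^2)) · ((s^4)^2)    [power of a product]
= ((((s^3)^2) / ((t^3)^2)) · ((t^3)^2)) · ((s^4)^2)    [power of a quotient]
= ((s^6 / ((t^3)^2)) · ((t^3)^2)) · ((s^4)^2)    [power of a power]
= ((s^6 / t^6) · ((t^3)^2)) · ((s^4)^2)    [power of a power]
= ((s^6 / t^6) · t^6) · ((s^4)^2)    [power of a power]
= ((s^6 / t^6) · t^6) · s^8    [power of a power]
= s^14    [quotient of powers; product of powers]

s^14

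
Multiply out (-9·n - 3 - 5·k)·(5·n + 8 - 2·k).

-45·n^2 - 87·n - 7·k·n - 24 - 34·k + 10·k^2

(-9·n - 3 - 5·k)·(5·n + 8 - 2·k)
= -45·n^2 - 72·n + 18·k·n - 15·n - 24 + 6·k - 25·k·n - 40·k + 10·k^2    [distributive law]
= -45·n^2 - 87·n - 7·k·n - 24 - 34·k + 10·k^2    [combine like terms]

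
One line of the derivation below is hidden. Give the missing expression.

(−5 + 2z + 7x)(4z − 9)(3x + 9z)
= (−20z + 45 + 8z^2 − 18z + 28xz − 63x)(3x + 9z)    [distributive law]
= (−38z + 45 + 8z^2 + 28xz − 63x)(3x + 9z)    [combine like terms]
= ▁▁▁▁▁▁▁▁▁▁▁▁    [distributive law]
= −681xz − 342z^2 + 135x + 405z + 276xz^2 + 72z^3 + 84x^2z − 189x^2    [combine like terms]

Applying distributive law to the line above:

−114xz − 342z^2 + 135x + 405z + 24xz^2 + 72z^3 + 84x^2z + 252xz^2 − 189x^2 − 567xz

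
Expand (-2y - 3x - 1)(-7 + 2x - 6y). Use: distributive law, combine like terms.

(-2y - 3x - 1)(-7 + 2x - 6y)
= 14y - 4xy + 12y^2 + 21x - 6x^2 + 18xy + 7 - 2x + 6y    [distributive law]
= 20y + 14xy + 12y^2 + 19x - 6x^2 + 7    [combine like terms]

20y + 14xy + 12y^2 + 19x - 6x^2 + 7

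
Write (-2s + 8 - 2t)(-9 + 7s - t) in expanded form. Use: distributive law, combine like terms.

74s - 14s^2 - 12st - 72 + 10t + 2t^2

(-2s + 8 - 2t)(-9 + 7s - t)
= 18s - 14s^2 + 2st - 72 + 56s - 8t + 18t - 14st + 2t^2    [distributive law]
= 74s - 14s^2 - 12st - 72 + 10t + 2t^2    [combine like terms]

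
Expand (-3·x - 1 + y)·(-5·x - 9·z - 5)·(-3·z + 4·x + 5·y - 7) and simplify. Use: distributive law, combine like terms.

(-3·x - 1 + y)·(-5·x - 9·z - 5)·(-3·z + 4·x + 5·y - 7)
= (15·x² + 27·x·z + 15·x + 5·x + 9·z + 5 - 5·x·y - 9·y·z - 5·y)·(-3·z + 4·x + 5·y - 7)    [distributive law]
= (15·x² + 27·x·z + 20·x + 9·z + 5 - 5·x·y - 9·y·z - 5·y)·(-3·z + 4·x + 5·y - 7)    [combine like terms]
= -45·x²·z + 60·x³ + 75·x²·y - 105·x² - 81·x·z² + 108·x²·z + 135·x·y·z - 189·x·z - 60·x·z + 80·x² + 100·x·y - 140·x - 27·z² + 36·x·z + 45·y·z - 63·z - 15·z + 20·x + 25·y - 35 + 15·x·y·z - 20·x²·y - 25·x·y² + 35·x·y + 27·y·z² - 36·x·y·z - 45·y²·z + 63·y·z + 15·y·z - 20·x·y - 25·y² + 35·y    [distributive law]
= 63·x²·z + 60·x³ + 55·x²·y - 25·x² - 81·x·z² + 114·x·y·z - 213·x·z + 115·x·y - 120·x - 27·z² + 123·y·z - 78·z + 60·y - 35 - 25·x·y² + 27·y·z² - 45·y²·z - 25·y²    [combine like terms]

63·x²·z + 60·x³ + 55·x²·y - 25·x² - 81·x·z² + 114·x·y·z - 213·x·z + 115·x·y - 120·x - 27·z² + 123·y·z - 78·z + 60·y - 35 - 25·x·y² + 27·y·z² - 45·y²·z - 25·y²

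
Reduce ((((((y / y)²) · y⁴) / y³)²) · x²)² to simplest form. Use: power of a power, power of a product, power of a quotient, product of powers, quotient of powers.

((((((y / y)²) · y⁴) / y³)²) · x²)²
= ((((((y / y)²) · y⁴) / y³)²)²) · ((x²)²)    [power of a product]
= (((((y / y)²) · y⁴) / y³)⁴) · ((x²)²)    [power of a power]
= (((((y / y)²) · y⁴)⁴) / ((y³)⁴)) · ((x²)²)    [power of a quotient]
= (((((y / y)²)⁴) · ((y⁴)⁴)) / ((y³)⁴)) · ((x²)²)    [power of a product]
= ((((y / y)⁸) · ((y⁴)⁴)) / ((y³)⁴)) · ((x²)²)    [power of a power]
= ((((y⁸) / (y⁸)) · ((y⁴)⁴)) / ((y³)⁴)) · ((x²)²)    [power of a quotient]
= ((y⁰ · ((y⁴)⁴)) / ((y³)⁴)) · ((x²)²)    [quotient of powers]
= ((y⁰ · y¹⁶) / ((y³)⁴)) · ((x²)²)    [power of a power]
= (y¹⁶ / ((y³)⁴)) · ((x²)²)    [product of powers]
= (y¹⁶ / y¹²) · ((x²)²)    [power of a power]
= y⁴ · ((x²)²)    [quotient of powers]
= y⁴ · x⁴    [power of a power]
= x⁴y⁴    [rearrange]

x⁴y⁴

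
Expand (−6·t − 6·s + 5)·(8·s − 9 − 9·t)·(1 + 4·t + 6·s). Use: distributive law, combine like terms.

(−6·t − 6·s + 5)·(8·s − 9 − 9·t)·(1 + 4·t + 6·s)
= (−48·s·t + 54·t + 54·t^2 − 48·s^2 + 54·s + 54·s·t + 40·s − 45 − 45·t)·(1 + 4·t + 6·s)    [distributive law]
= (6·s·t + 9·t + 54·t^2 − 48·s^2 + 94·s − 45)·(1 + 4·t + 6·s)    [combine like terms]
= 6·s·t + 24·s·t^2 + 36·s^2·t + 9·t + 36·t^2 + 54·s·t + 54·t^2 + 216·t^3 + 324·s·t^2 − 48·s^2 − 192·s^2·t − 288·s^3 + 94·s + 376·s·t + 564·s^2 − 45 − 180·t − 270·s    [distributive law]
= 436·s·t + 348·s·t^2 − 156·s^2·t − 171·t + 90·t^2 + 216·t^3 + 516·s^2 − 288·s^3 − 176·s − 45    [combine like terms]

436·s·t + 348·s·t^2 − 156·s^2·t − 171·t + 90·t^2 + 216·t^3 + 516·s^2 − 288·s^3 − 176·s − 45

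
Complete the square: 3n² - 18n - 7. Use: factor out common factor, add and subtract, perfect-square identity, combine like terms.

3(n - 3)² - 34

3n² - 18n - 7
= 3(n² - 6n) - 7    [factor out 3 from the n-terms]
= 3(n² - 6n + 9 - 9) - 7    [add and subtract 9 inside the bracket]
= 3(n - 3)² - 27 - 7    [perfect-square identity]
= 3(n - 3)² - 34    [combine constants]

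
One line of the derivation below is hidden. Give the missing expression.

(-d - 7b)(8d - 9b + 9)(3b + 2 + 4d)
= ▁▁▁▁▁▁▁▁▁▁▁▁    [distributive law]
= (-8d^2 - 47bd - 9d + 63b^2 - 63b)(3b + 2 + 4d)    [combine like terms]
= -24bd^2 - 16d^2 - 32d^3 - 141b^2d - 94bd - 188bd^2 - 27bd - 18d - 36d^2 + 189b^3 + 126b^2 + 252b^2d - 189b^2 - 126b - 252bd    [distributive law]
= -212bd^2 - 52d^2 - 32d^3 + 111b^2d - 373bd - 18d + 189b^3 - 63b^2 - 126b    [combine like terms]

Applying distributive law to the line above:

(-8d^2 + 9bd - 9d - 56bd + 63b^2 - 63b)(3b + 2 + 4d)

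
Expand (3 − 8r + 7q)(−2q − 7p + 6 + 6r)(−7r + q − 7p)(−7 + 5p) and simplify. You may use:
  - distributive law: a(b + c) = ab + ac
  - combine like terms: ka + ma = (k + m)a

(3 − 8r + 7q)(−2q − 7p + 6 + 6r)(−7r + q − 7p)(−7 + 5p)
= (−6q − 21p + 18 + 18r + 16qr + 56pr − 48r − 48r^2 − 14q^2 − 49pq + 42q + 42qr)(−7r + q − 7p)(−7 + 5p)    [distributive law]
= (36q − 21p + 18 − 30r + 58qr + 56pr − 48r^2 − 14q^2 − 49pq)(−7r + q − 7p)(−7 + 5p)    [combine like terms]
= (−252qr + 36q^2 − 252pq + 147pr − 21pq + 147p^2 − 126r + 18q − 126p + 210r^2 − 30qr + 210pr − 406qr^2 + 58q^2r − 406pqr − 392pr^2 + 56pqr − 392p^2r + 336r^3 − 48qr^2 + 336pr^2 + 98q^2r − 14q^3 + 98pq^2 + 343pqr − 49pq^2 + 343p^2q)(−7 + 5p)    [distributive law]
= (−282qr + 36q^2 − 273pq + 357pr + 147p^2 − 126r + 18q − 126p + 210r^2 − 454qr^2 + 156q^2r − 7pqr − 56pr^2 − 392p^2r + 336r^3 − 14q^3 + 49pq^2 + 343p^2q)(−7 + 5p)    [combine like terms]
= 1974qr − 1410pqr − 252q^2 + 180pq^2 + 1911pq − 1365p^2q − 2499pr + 1785p^2r − 1029p^2 + 735p^3 + 882r − 630pr − 126q + 90pq + 882p − 630p^2 − 1470r^2 + 1050pr^2 + 3178qr^2 − 2270pqr^2 − 1092q^2r + 780pq^2r + 49pqr − 35p^2qr + 392pr^2 − 280p^2r^2 + 2744p^2r − 1960p^3r − 2352r^3 + 1680pr^3 + 98q^3 − 70pq^3 − 343pq^2 + 245p^2q^2 − 2401p^2q + 1715p^3q    [distributive law]
= 1974qr − 1361pqr − 252q^2 − 163pq^2 + 2001pq − 3766p^2q − 3129pr + 4529p^2r − 1659p^2 + 735p^3 + 882r − 126q + 882p − 1470r^2 + 1442pr^2 + 3178qr^2 − 2270pqr^2 − 1092q^2r + 780pq^2r − 35p^2qr − 280p^2r^2 − 1960p^3r − 2352r^3 + 1680pr^3 + 98q^3 − 70pq^3 + 245p^2q^2 + 1715p^3q    [combine like terms]

1974qr − 1361pqr − 252q^2 − 163pq^2 + 2001pq − 3766p^2q − 3129pr + 4529p^2r − 1659p^2 + 735p^3 + 882r − 126q + 882p − 1470r^2 + 1442pr^2 + 3178qr^2 − 2270pqr^2 − 1092q^2r + 780pq^2r − 35p^2qr − 280p^2r^2 − 1960p^3r − 2352r^3 + 1680pr^3 + 98q^3 − 70pq^3 + 245p^2q^2 + 1715p^3q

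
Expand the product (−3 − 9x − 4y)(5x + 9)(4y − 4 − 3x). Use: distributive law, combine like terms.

(−3 − 9x − 4y)(5x + 9)(4y − 4 − 3x)
= (−15x − 27 − 45x² − 81x − 20xy − 36y)(4y − 4 − 3x)    [distributive law]
= (−96x − 27 − 45x² − 20xy − 36y)(4y − 4 − 3x)    [combine like terms]
= −384xy + 384x + 288x² − 108y + 108 + 81x − 180x²y + 180x² + 135x³ − 80xy² + 80xy + 60x²y − 144y² + 144y + 108xy    [distributive law]
= −196xy + 465x + 468x² + 36y + 108 − 120x²y + 135x³ − 80xy² − 144y²    [combine like terms]

−196xy + 465x + 468x² + 36y + 108 − 120x²y + 135x³ − 80xy² − 144y²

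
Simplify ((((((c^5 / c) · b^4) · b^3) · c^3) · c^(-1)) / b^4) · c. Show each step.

b^3·c^7

((((((c^5 / c) · b^4) · b^3) · c^3) · c^(-1)) / b^4) · c
= (((((c^4 · b^4) · b^3) · c^3) · c^(-1)) / b^4) · c    [quotient of powers]
= b^3·c^7    [quotient of powers; product of powers]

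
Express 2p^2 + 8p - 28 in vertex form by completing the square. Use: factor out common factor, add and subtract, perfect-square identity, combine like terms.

2p^2 + 8p - 28
= 2(p^2 + 4p) - 28    [factor out 2 from the p-terms]
= 2(p^2 + 4p + 4 - 4) - 28    [add and subtract 4 inside the bracket]
= 2(p + 2)^2 - 8 - 28    [perfect-square identity]
= 2(p + 2)^2 - 36    [combine constants]

2(p + 2)^2 - 36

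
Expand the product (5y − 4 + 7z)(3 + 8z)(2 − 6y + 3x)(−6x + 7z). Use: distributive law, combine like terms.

−612xy + 714yz + 540xy^2 − 630y^2z − 270x^2y − 561xyz + 1022yz^2 + 1440xy^2z − 1680y^2z^2 − 720x^2yz + 2856xyz^2 + 144x − 168z + 216x^2 − 120xz − 154z^2 + 198x^2z − 903xz^2 + 784z^3 − 2352yz^3 − 1008x^2z^2 + 1176xz^3

(5y − 4 + 7z)(3 + 8z)(2 − 6y + 3x)(−6x + 7z)
= (15y + 40yz − 12 − 32z + 21z + 56z^2)(2 − 6y + 3x)(−6x + 7z)    [distributive law]
= (15y + 40yz − 12 − 11z + 56z^2)(2 − 6y + 3x)(−6x + 7z)    [combine like terms]
= (30y − 90y^2 + 45xy + 80yz − 240y^2z + 120xyz − 24 + 72y − 36x − 22z + 66yz − 33xz + 112z^2 − 336yz^2 + 168xz^2)(−6x + 7z)    [distributive law]
= (102y − 90y^2 + 45xy + 146yz − 240y^2z + 120xyz − 24 − 36x − 22z − 33xz + 112z^2 − 336yz^2 + 168xz^2)(−6x + 7z)    [combine like terms]
= −612xy + 714yz + 540xy^2 − 630y^2z − 270x^2y + 315xyz − 876xyz + 1022yz^2 + 1440xy^2z − 1680y^2z^2 − 720x^2yz + 840xyz^2 + 144x − 168z + 216x^2 − 252xz + 132xz − 154z^2 + 198x^2z − 231xz^2 − 672xz^2 + 784z^3 + 2016xyz^2 − 2352yz^3 − 1008x^2z^2 + 1176xz^3    [distributive law]
= −612xy + 714yz + 540xy^2 − 630y^2z − 270x^2y − 561xyz + 1022yz^2 + 1440xy^2z − 1680y^2z^2 − 720x^2yz + 2856xyz^2 + 144x − 168z + 216x^2 − 120xz − 154z^2 + 198x^2z − 903xz^2 + 784z^3 − 2352yz^3 − 1008x^2z^2 + 1176xz^3    [combine like terms]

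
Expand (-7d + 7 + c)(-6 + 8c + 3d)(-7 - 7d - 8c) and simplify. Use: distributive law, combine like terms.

-147d - 294d^2 - 483cd + 539cd^2 + 368c^2d + 147d^3 + 294 - 14c - 456c^2 - 64c^3

(-7d + 7 + c)(-6 + 8c + 3d)(-7 - 7d - 8c)
= (42d - 56cd - 21d^2 - 42 + 56c + 21d - 6c + 8c^2 + 3cd)(-7 - 7d - 8c)    [distributive law]
= (63d - 53cd - 21d^2 - 42 + 50c + 8c^2)(-7 - 7d - 8c)    [combine like terms]
= -441d - 441d^2 - 504cd + 371cd + 371cd^2 + 424c^2d + 147d^2 + 147d^3 + 168cd^2 + 294 + 294d + 336c - 350c - 350cd - 400c^2 - 56c^2 - 56c^2d - 64c^3    [distributive law]
= -147d - 294d^2 - 483cd + 539cd^2 + 368c^2d + 147d^3 + 294 - 14c - 456c^2 - 64c^3    [combine like terms]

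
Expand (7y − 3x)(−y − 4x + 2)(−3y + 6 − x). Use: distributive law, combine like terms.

(7y − 3x)(−y − 4x + 2)(−3y + 6 − x)
= (−7y² − 28xy + 14y + 3xy + 12x² − 6x)(−3y + 6 − x)    [distributive law]
= (−7y² − 25xy + 14y + 12x² − 6x)(−3y + 6 − x)    [combine like terms]
= 21y³ − 42y² + 7xy² + 75xy² − 150xy + 25x²y − 42y² + 84y − 14xy − 36x²y + 72x² − 12x³ + 18xy − 36x + 6x²    [distributive law]
= 21y³ − 84y² + 82xy² − 146xy − 11x²y + 84y + 78x² − 12x³ − 36x    [combine like terms]

21y³ − 84y² + 82xy² − 146xy − 11x²y + 84y + 78x² − 12x³ − 36x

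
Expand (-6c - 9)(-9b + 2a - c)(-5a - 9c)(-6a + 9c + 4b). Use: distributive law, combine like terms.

1860a^2bc + 798abc^2 - 1080ab^2c - 4590bc^3 - 1944b^2c^2 - 360a^3c + 72a^2c^2 + 1026ac^3 - 486c^4 + 2790a^2b + 1197abc - 1620ab^2 - 6885bc^2 - 2916b^2c - 540a^3 + 108a^2c + 1539ac^2 - 729c^3

(-6c - 9)(-9b + 2a - c)(-5a - 9c)(-6a + 9c + 4b)
= (54bc - 12ac + 6c^2 + 81b - 18a + 9c)(-5a - 9c)(-6a + 9c + 4b)    [distributive law]
= (-270abc - 486bc^2 + 60a^2c + 108ac^2 - 30ac^2 - 54c^3 - 405ab - 729bc + 90a^2 + 162ac - 45ac - 81c^2)(-6a + 9c + 4b)    [distributive law]
= (-270abc - 486bc^2 + 60a^2c + 78ac^2 - 54c^3 - 405ab - 729bc + 90a^2 + 117ac - 81c^2)(-6a + 9c + 4b)    [combine like terms]
= 1620a^2bc - 2430abc^2 - 1080ab^2c + 2916abc^2 - 4374bc^3 - 1944b^2c^2 - 360a^3c + 540a^2c^2 + 240a^2bc - 468a^2c^2 + 702ac^3 + 312abc^2 + 324ac^3 - 486c^4 - 216bc^3 + 2430a^2b - 3645abc - 1620ab^2 + 4374abc - 6561bc^2 - 2916b^2c - 540a^3 + 810a^2c + 360a^2b - 702a^2c + 1053ac^2 + 468abc + 486ac^2 - 729c^3 - 324bc^2    [distributive law]
= 1860a^2bc + 798abc^2 - 1080ab^2c - 4590bc^3 - 1944b^2c^2 - 360a^3c + 72a^2c^2 + 1026ac^3 - 486c^4 + 2790a^2b + 1197abc - 1620ab^2 - 6885bc^2 - 2916b^2c - 540a^3 + 108a^2c + 1539ac^2 - 729c^3    [combine like terms]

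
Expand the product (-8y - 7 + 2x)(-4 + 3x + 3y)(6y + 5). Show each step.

(-8y - 7 + 2x)(-4 + 3x + 3y)(6y + 5)
= (32y - 24xy - 24y^2 + 28 - 21x - 21y - 8x + 6x^2 + 6xy)(6y + 5)    [distributive law]
= (11y - 18xy - 24y^2 + 28 - 29x + 6x^2)(6y + 5)    [combine like terms]
= 66y^2 + 55y - 108xy^2 - 90xy - 144y^3 - 120y^2 + 168y + 140 - 174xy - 145x + 36x^2y + 30x^2    [distributive law]
= -54y^2 + 223y - 108xy^2 - 264xy - 144y^3 + 140 - 145x + 36x^2y + 30x^2    [combine like terms]

-54y^2 + 223y - 108xy^2 - 264xy - 144y^3 + 140 - 145x + 36x^2y + 30x^2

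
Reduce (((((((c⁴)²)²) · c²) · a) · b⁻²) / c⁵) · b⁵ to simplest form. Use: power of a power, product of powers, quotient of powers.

ab³c¹³

(((((((c⁴)²)²) · c²) · a) · b⁻²) / c⁵) · b⁵
= ((((((c⁴)⁴) · c²) · a) · b⁻²) / c⁵) · b⁵    [power of a power]
= ((((c¹⁶ · c²) · a) · b⁻²) / c⁵) · b⁵    [power of a power]
= (((c¹⁸ · a) · b⁻²) / c⁵) · b⁵    [product of powers]
= ab³c¹³    [quotient of powers; product of powers]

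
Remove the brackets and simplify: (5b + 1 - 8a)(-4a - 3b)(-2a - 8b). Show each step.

(5b + 1 - 8a)(-4a - 3b)(-2a - 8b)
= (-20ab - 15b² - 4a - 3b + 32a² + 24ab)(-2a - 8b)    [distributive law]
= (4ab - 15b² - 4a - 3b + 32a²)(-2a - 8b)    [combine like terms]
= -8a²b - 32ab² + 30ab² + 120b³ + 8a² + 32ab + 6ab + 24b² - 64a³ - 256a²b    [distributive law]
= -264a²b - 2ab² + 120b³ + 8a² + 38ab + 24b² - 64a³    [combine like terms]

-264a²b - 2ab² + 120b³ + 8a² + 38ab + 24b² - 64a³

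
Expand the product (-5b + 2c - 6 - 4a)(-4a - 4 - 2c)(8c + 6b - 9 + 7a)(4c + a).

976abc^2 + 1174a^2bc + 540ab^2c + 120a^2b^2 + 894abc + 200a^2b + 236a^3b + 376bc^2 + 480b^2c + 120ab^2 - 144bc - 36ab + 224bc^3 + 240b^2c^2 + 272c^3 + 1460ac^2 + 624c^2 - 612ac + 892a^2c - 128c^4 - 144ac^3 + 484a^2c^2 - 192a^2 + 136a^3 - 864c - 216a + 576a^3c + 112a^4

(-5b + 2c - 6 - 4a)(-4a - 4 - 2c)(8c + 6b - 9 + 7a)(4c + a)
= (20ab + 20b + 10bc - 8ac - 8c - 4c^2 + 24a + 24 + 12c + 16a^2 + 16a + 8ac)(8c + 6b - 9 + 7a)(4c + a)    [distributive law]
= (20ab + 20b + 10bc + 4c - 4c^2 + 40a + 24 + 16a^2)(8c + 6b - 9 + 7a)(4c + a)    [combine like terms]
= (160abc + 120ab^2 - 180ab + 140a^2b + 160bc + 120b^2 - 180b + 140ab + 80bc^2 + 60b^2c - 90bc + 70abc + 32c^2 + 24bc - 36c + 28ac - 32c^3 - 24bc^2 + 36c^2 - 28ac^2 + 320ac + 240ab - 360a + 280a^2 + 192c + 144b - 216 + 168a + 128a^2c + 96a^2b - 144a^2 + 112a^3)(4c + a)    [distributive law]
= (230abc + 120ab^2 + 200ab + 236a^2b + 94bc + 120b^2 - 36b + 56bc^2 + 60b^2c + 68c^2 + 156c + 348ac - 32c^3 - 28ac^2 - 192a + 136a^2 - 216 + 128a^2c + 112a^3)(4c + a)    [combine like terms]
= 920abc^2 + 230a^2bc + 480ab^2c + 120a^2b^2 + 800abc + 200a^2b + 944a^2bc + 236a^3b + 376bc^2 + 94abc + 480b^2c + 120ab^2 - 144bc - 36ab + 224bc^3 + 56abc^2 + 240b^2c^2 + 60ab^2c + 272c^3 + 68ac^2 + 624c^2 + 156ac + 1392ac^2 + 348a^2c - 128c^4 - 32ac^3 - 112ac^3 - 28a^2c^2 - 768ac - 192a^2 + 544a^2c + 136a^3 - 864c - 216a + 512a^2c^2 + 128a^3c + 448a^3c + 112a^4    [distributive law]
= 976abc^2 + 1174a^2bc + 540ab^2c + 120a^2b^2 + 894abc + 200a^2b + 236a^3b + 376bc^2 + 480b^2c + 120ab^2 - 144bc - 36ab + 224bc^3 + 240b^2c^2 + 272c^3 + 1460ac^2 + 624c^2 - 612ac + 892a^2c - 128c^4 - 144ac^3 + 484a^2c^2 - 192a^2 + 136a^3 - 864c - 216a + 576a^3c + 112a^4    [combine like terms]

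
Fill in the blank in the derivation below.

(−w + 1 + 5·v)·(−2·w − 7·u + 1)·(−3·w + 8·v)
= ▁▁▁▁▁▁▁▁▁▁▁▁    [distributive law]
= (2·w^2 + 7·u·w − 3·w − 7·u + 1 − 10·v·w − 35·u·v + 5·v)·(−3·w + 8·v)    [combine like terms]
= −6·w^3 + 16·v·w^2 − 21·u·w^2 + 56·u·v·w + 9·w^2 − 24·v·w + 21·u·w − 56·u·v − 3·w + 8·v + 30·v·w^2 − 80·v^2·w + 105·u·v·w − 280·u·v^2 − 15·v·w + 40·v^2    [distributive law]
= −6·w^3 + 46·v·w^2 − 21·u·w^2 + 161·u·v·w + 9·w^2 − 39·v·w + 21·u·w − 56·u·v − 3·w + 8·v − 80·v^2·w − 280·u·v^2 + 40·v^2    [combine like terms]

After distributive law, the bracketed line is:

(2·w^2 + 7·u·w − w − 2·w − 7·u + 1 − 10·v·w − 35·u·v + 5·v)·(−3·w + 8·v)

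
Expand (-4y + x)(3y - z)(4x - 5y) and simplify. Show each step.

-63xy^2 + 60y^3 + 21xyz - 20y^2z + 12x^2y - 4x^2z

(-4y + x)(3y - z)(4x - 5y)
= (-12y^2 + 4yz + 3xy - xz)(4x - 5y)    [distributive law]
= -48xy^2 + 60y^3 + 16xyz - 20y^2z + 12x^2y - 15xy^2 - 4x^2z + 5xyz    [distributive law]
= -63xy^2 + 60y^3 + 21xyz - 20y^2z + 12x^2y - 4x^2z    [combine like terms]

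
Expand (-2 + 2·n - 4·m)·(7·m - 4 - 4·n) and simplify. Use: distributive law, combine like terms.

(-2 + 2·n - 4·m)·(7·m - 4 - 4·n)
= -14·m + 8 + 8·n + 14·m·n - 8·n - 8·n^2 - 28·m^2 + 16·m + 16·m·n    [distributive law]
= 2·m + 8 + 30·m·n - 8·n^2 - 28·m^2    [combine like terms]

2·m + 8 + 30·m·n - 8·n^2 - 28·m^2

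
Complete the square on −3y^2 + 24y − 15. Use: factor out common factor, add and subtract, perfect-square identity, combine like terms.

−3(y − 4)^2 + 33

−3y^2 + 24y − 15
= −3(y^2 − 8y) − 15    [factor out -3 from the y-terms]
= −3(y^2 − 8y + 16 − 16) − 15    [add and subtract 16 inside the bracket]
= −3(y − 4)^2 + 48 − 15    [perfect-square identity]
= −3(y − 4)^2 + 33    [combine constants]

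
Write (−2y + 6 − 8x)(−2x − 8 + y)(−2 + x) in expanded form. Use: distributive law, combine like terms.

(−2y + 6 − 8x)(−2x − 8 + y)(−2 + x)
= (4xy + 16y − 2y^2 − 12x − 48 + 6y + 16x^2 + 64x − 8xy)(−2 + x)    [distributive law]
= (−4xy + 22y − 2y^2 + 52x − 48 + 16x^2)(−2 + x)    [combine like terms]
= 8xy − 4x^2y − 44y + 22xy + 4y^2 − 2xy^2 − 104x + 52x^2 + 96 − 48x − 32x^2 + 16x^3    [distributive law]
= 30xy − 4x^2y − 44y + 4y^2 − 2xy^2 − 152x + 20x^2 + 96 + 16x^3    [combine like terms]

30xy − 4x^2y − 44y + 4y^2 − 2xy^2 − 152x + 20x^2 + 96 + 16x^3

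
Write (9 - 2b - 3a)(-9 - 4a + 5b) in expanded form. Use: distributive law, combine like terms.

-81 - 9a + 63b - 7ab - 10b^2 + 12a^2

(9 - 2b - 3a)(-9 - 4a + 5b)
= -81 - 36a + 45b + 18b + 8ab - 10b^2 + 27a + 12a^2 - 15ab    [distributive law]
= -81 - 9a + 63b - 7ab - 10b^2 + 12a^2    [combine like terms]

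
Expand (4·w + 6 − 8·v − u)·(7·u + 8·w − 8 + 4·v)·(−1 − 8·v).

(4·w + 6 − 8·v − u)·(7·u + 8·w − 8 + 4·v)·(−1 − 8·v)
= (28·u·w + 32·w^2 − 32·w + 16·v·w + 42·u + 48·w − 48 + 24·v − 56·u·v − 64·v·w + 64·v − 32·v^2 − 7·u^2 − 8·u·w + 8·u − 4·u·v)·(−1 − 8·v)    [distributive law]
= (20·u·w + 32·w^2 + 16·w − 48·v·w + 50·u − 48 + 88·v − 60·u·v − 32·v^2 − 7·u^2)·(−1 − 8·v)    [combine like terms]
= −20·u·w − 160·u·v·w − 32·w^2 − 256·v·w^2 − 16·w − 128·v·w + 48·v·w + 384·v^2·w − 50·u − 400·u·v + 48 + 384·v − 88·v − 704·v^2 + 60·u·v + 480·u·v^2 + 32·v^2 + 256·v^3 + 7·u^2 + 56·u^2·v    [distributive law]
= −20·u·w − 160·u·v·w − 32·w^2 − 256·v·w^2 − 16·w − 80·v·w + 384·v^2·w − 50·u − 340·u·v + 48 + 296·v − 672·v^2 + 480·u·v^2 + 256·v^3 + 7·u^2 + 56·u^2·v    [combine like terms]

−20·u·w − 160·u·v·w − 32·w^2 − 256·v·w^2 − 16·w − 80·v·w + 384·v^2·w − 50·u − 340·u·v + 48 + 296·v − 672·v^2 + 480·u·v^2 + 256·v^3 + 7·u^2 + 56·u^2·v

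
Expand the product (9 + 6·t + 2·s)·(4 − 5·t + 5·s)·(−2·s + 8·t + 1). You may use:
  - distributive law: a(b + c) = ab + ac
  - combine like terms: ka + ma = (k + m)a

(9 + 6·t + 2·s)·(4 − 5·t + 5·s)·(−2·s + 8·t + 1)
= (36 − 45·t + 45·s + 24·t − 30·t² + 30·s·t + 8·s − 10·s·t + 10·s²)·(−2·s + 8·t + 1)    [distributive law]
= (36 − 21·t + 53·s − 30·t² + 20·s·t + 10·s²)·(−2·s + 8·t + 1)    [combine like terms]
= −72·s + 288·t + 36 + 42·s·t − 168·t² − 21·t − 106·s² + 424·s·t + 53·s + 60·s·t² − 240·t³ − 30·t² − 40·s²·t + 160·s·t² + 20·s·t − 20·s³ + 80·s²·t + 10·s²    [distributive law]
= −19·s + 267·t + 36 + 486·s·t − 198·t² − 96·s² + 220·s·t² − 240·t³ + 40·s²·t − 20·s³    [combine like terms]

−19·s + 267·t + 36 + 486·s·t − 198·t² − 96·s² + 220·s·t² − 240·t³ + 40·s²·t − 20·s³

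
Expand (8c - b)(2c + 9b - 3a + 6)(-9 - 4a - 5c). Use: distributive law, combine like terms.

-384c^2 + 56ac^2 - 80c^3 - 600bc - 295abc - 350bc^2 + 24ac + 96a^2c - 432c + 81b^2 + 36ab^2 + 45b^2c - 3ab - 12a^2b + 54b

(8c - b)(2c + 9b - 3a + 6)(-9 - 4a - 5c)
= (16c^2 + 72bc - 24ac + 48c - 2bc - 9b^2 + 3ab - 6b)(-9 - 4a - 5c)    [distributive law]
= (16c^2 + 70bc - 24ac + 48c - 9b^2 + 3ab - 6b)(-9 - 4a - 5c)    [combine like terms]
= -144c^2 - 64ac^2 - 80c^3 - 630bc - 280abc - 350bc^2 + 216ac + 96a^2c + 120ac^2 - 432c - 192ac - 240c^2 + 81b^2 + 36ab^2 + 45b^2c - 27ab - 12a^2b - 15abc + 54b + 24ab + 30bc    [distributive law]
= -384c^2 + 56ac^2 - 80c^3 - 600bc - 295abc - 350bc^2 + 24ac + 96a^2c - 432c + 81b^2 + 36ab^2 + 45b^2c - 3ab - 12a^2b + 54b    [combine like terms]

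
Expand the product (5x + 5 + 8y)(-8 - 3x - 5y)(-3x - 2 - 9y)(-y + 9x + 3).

8391x^2y + 1890x^3 + 2655x^2 + 7192xy + 1410x + 8752xy^2 + 2493x^3y + 405x^4 + 4767x^2y^2 + 2679xy^3 + 1534y + 240 + 2105y^2 + 199y^3 - 360y^4

(5x + 5 + 8y)(-8 - 3x - 5y)(-3x - 2 - 9y)(-y + 9x + 3)
= (-40x - 15x^2 - 25xy - 40 - 15x - 25y - 64y - 24xy - 40y^2)(-3x - 2 - 9y)(-y + 9x + 3)    [distributive law]
= (-55x - 15x^2 - 49xy - 40 - 89y - 40y^2)(-3x - 2 - 9y)(-y + 9x + 3)    [combine like terms]
= (165x^2 + 110x + 495xy + 45x^3 + 30x^2 + 135x^2y + 147x^2y + 98xy + 441xy^2 + 120x + 80 + 360y + 267xy + 178y + 801y^2 + 120xy^2 + 80y^2 + 360y^3)(-y + 9x + 3)    [distributive law]
= (195x^2 + 230x + 860xy + 45x^3 + 282x^2y + 561xy^2 + 80 + 538y + 881y^2 + 360y^3)(-y + 9x + 3)    [combine like terms]
= -195x^2y + 1755x^3 + 585x^2 - 230xy + 2070x^2 + 690x - 860xy^2 + 7740x^2y + 2580xy - 45x^3y + 405x^4 + 135x^3 - 282x^2y^2 + 2538x^3y + 846x^2y - 561xy^3 + 5049x^2y^2 + 1683xy^2 - 80y + 720x + 240 - 538y^2 + 4842xy + 1614y - 881y^3 + 7929xy^2 + 2643y^2 - 360y^4 + 3240xy^3 + 1080y^3    [distributive law]
= 8391x^2y + 1890x^3 + 2655x^2 + 7192xy + 1410x + 8752xy^2 + 2493x^3y + 405x^4 + 4767x^2y^2 + 2679xy^3 + 1534y + 240 + 2105y^2 + 199y^3 - 360y^4    [combine like terms]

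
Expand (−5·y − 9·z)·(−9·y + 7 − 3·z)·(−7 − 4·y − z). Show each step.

−175·y^2 − 180·y^3 − 429·y^2·z + 245·y − 385·y·z − 204·y·z^2 + 441·z − 126·z^2 − 27·z^3

(−5·y − 9·z)·(−9·y + 7 − 3·z)·(−7 − 4·y − z)
= (45·y^2 − 35·y + 15·y·z + 81·y·z − 63·z + 27·z^2)·(−7 − 4·y − z)    [distributive law]
= (45·y^2 − 35·y + 96·y·z − 63·z + 27·z^2)·(−7 − 4·y − z)    [combine like terms]
= −315·y^2 − 180·y^3 − 45·y^2·z + 245·y + 140·y^2 + 35·y·z − 672·y·z − 384·y^2·z − 96·y·z^2 + 441·z + 252·y·z + 63·z^2 − 189·z^2 − 108·y·z^2 − 27·z^3    [distributive law]
= −175·y^2 − 180·y^3 − 429·y^2·z + 245·y − 385·y·z − 204·y·z^2 + 441·z − 126·z^2 − 27·z^3    [combine like terms]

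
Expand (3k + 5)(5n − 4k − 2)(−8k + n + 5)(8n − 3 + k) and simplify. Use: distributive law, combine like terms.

(3k + 5)(5n − 4k − 2)(−8k + n + 5)(8n − 3 + k)
= (15kn − 12k^2 − 6k + 25n − 20k − 10)(−8k + n + 5)(8n − 3 + k)    [distributive law]
= (15kn − 12k^2 − 26k + 25n − 10)(−8k + n + 5)(8n − 3 + k)    [combine like terms]
= (−120k^2n + 15kn^2 + 75kn + 96k^3 − 12k^2n − 60k^2 + 208k^2 − 26kn − 130k − 200kn + 25n^2 + 125n + 80k − 10n − 50)(8n − 3 + k)    [distributive law]
= (−132k^2n + 15kn^2 − 151kn + 96k^3 + 148k^2 − 50k + 25n^2 + 115n − 50)(8n − 3 + k)    [combine like terms]
= −1056k^2n^2 + 396k^2n − 132k^3n + 120kn^3 − 45kn^2 + 15k^2n^2 − 1208kn^2 + 453kn − 151k^2n + 768k^3n − 288k^3 + 96k^4 + 1184k^2n − 444k^2 + 148k^3 − 400kn + 150k − 50k^2 + 200n^3 − 75n^2 + 25kn^2 + 920n^2 − 345n + 115kn − 400n + 150 − 50k    [distributive law]
= −1041k^2n^2 + 1429k^2n + 636k^3n + 120kn^3 − 1228kn^2 + 168kn − 140k^3 + 96k^4 − 494k^2 + 100k + 200n^3 + 845n^2 − 745n + 150    [combine like terms]

−1041k^2n^2 + 1429k^2n + 636k^3n + 120kn^3 − 1228kn^2 + 168kn − 140k^3 + 96k^4 − 494k^2 + 100k + 200n^3 + 845n^2 − 745n + 150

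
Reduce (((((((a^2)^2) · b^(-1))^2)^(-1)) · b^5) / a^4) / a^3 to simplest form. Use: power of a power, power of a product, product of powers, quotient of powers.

a^(-15)·b^7

(((((((a^2)^2) · b^(-1))^2)^(-1)) · b^5) / a^4) / a^3
= ((((((a^2)^2) · b^(-1))^(-2)) · b^5) / a^4) / a^3    [power of a power]
= ((((((a^2)^2)^(-2)) · ((b^(-1))^(-2))) · b^5) / a^4) / a^3    [power of a product]
= (((((a^2)^(-4)) · ((b^(-1))^(-2))) · b^5) / a^4) / a^3    [power of a power]
= (((a^(-8) · ((b^(-1))^(-2))) · b^5) / a^4) / a^3    [power of a power]
= (((a^(-8) · b^2) · b^5) / a^4) / a^3    [power of a power]
= a^(-15)·b^7    [quotient of powers; product of powers]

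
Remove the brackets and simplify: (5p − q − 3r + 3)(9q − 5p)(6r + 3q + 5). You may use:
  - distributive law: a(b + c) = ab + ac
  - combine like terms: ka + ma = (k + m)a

345pqr + 150pq² + 205pq − 150p²r − 75p²q − 125p² − 135q²r − 27q³ + 36q² − 162qr² + 27qr + 90pr² − 15pr + 135q − 75p

(5p − q − 3r + 3)(9q − 5p)(6r + 3q + 5)
= (45pq − 25p² − 9q² + 5pq − 27qr + 15pr + 27q − 15p)(6r + 3q + 5)    [distributive law]
= (50pq − 25p² − 9q² − 27qr + 15pr + 27q − 15p)(6r + 3q + 5)    [combine like terms]
= 300pqr + 150pq² + 250pq − 150p²r − 75p²q − 125p² − 54q²r − 27q³ − 45q² − 162qr² − 81q²r − 135qr + 90pr² + 45pqr + 75pr + 162qr + 81q² + 135q − 90pr − 45pq − 75p    [distributive law]
= 345pqr + 150pq² + 205pq − 150p²r − 75p²q − 125p² − 135q²r − 27q³ + 36q² − 162qr² + 27qr + 90pr² − 15pr + 135q − 75p    [combine like terms]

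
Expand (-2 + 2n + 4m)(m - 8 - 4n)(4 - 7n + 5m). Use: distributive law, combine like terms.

(-2 + 2n + 4m)(m - 8 - 4n)(4 - 7n + 5m)
= (-2m + 16 + 8n + 2mn - 16n - 8n^2 + 4m^2 - 32m - 16mn)(4 - 7n + 5m)    [distributive law]
= (-34m + 16 - 8n - 14mn - 8n^2 + 4m^2)(4 - 7n + 5m)    [combine like terms]
= -136m + 238mn - 170m^2 + 64 - 112n + 80m - 32n + 56n^2 - 40mn - 56mn + 98mn^2 - 70m^2n - 32n^2 + 56n^3 - 40mn^2 + 16m^2 - 28m^2n + 20m^3    [distributive law]
= -56m + 142mn - 154m^2 + 64 - 144n + 24n^2 + 58mn^2 - 98m^2n + 56n^3 + 20m^3    [combine like terms]

-56m + 142mn - 154m^2 + 64 - 144n + 24n^2 + 58mn^2 - 98m^2n + 56n^3 + 20m^3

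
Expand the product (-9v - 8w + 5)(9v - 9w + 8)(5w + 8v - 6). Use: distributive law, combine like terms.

-333v^2w - 648v^3 + 270v^2 + 621vw^2 - 1061vw + 482v + 360w^3 - 977w^2 + 854w - 240

(-9v - 8w + 5)(9v - 9w + 8)(5w + 8v - 6)
= (-81v^2 + 81vw - 72v - 72vw + 72w^2 - 64w + 45v - 45w + 40)(5w + 8v - 6)    [distributive law]
= (-81v^2 + 9vw - 27v + 72w^2 - 109w + 40)(5w + 8v - 6)    [combine like terms]
= -405v^2w - 648v^3 + 486v^2 + 45vw^2 + 72v^2w - 54vw - 135vw - 216v^2 + 162v + 360w^3 + 576vw^2 - 432w^2 - 545w^2 - 872vw + 654w + 200w + 320v - 240    [distributive law]
= -333v^2w - 648v^3 + 270v^2 + 621vw^2 - 1061vw + 482v + 360w^3 - 977w^2 + 854w - 240    [combine like terms]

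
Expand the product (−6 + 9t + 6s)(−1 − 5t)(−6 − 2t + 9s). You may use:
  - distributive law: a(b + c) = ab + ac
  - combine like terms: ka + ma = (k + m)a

(−6 + 9t + 6s)(−1 − 5t)(−6 − 2t + 9s)
= (6 + 30t − 9t − 45t^2 − 6s − 30st)(−6 − 2t + 9s)    [distributive law]
= (6 + 21t − 45t^2 − 6s − 30st)(−6 − 2t + 9s)    [combine like terms]
= −36 − 12t + 54s − 126t − 42t^2 + 189st + 270t^2 + 90t^3 − 405st^2 + 36s + 12st − 54s^2 + 180st + 60st^2 − 270s^2t    [distributive law]
= −36 − 138t + 90s + 228t^2 + 381st + 90t^3 − 345st^2 − 54s^2 − 270s^2t    [combine like terms]

−36 − 138t + 90s + 228t^2 + 381st + 90t^3 − 345st^2 − 54s^2 − 270s^2t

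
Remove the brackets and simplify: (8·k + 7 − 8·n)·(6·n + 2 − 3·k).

(8·k + 7 − 8·n)·(6·n + 2 − 3·k)
= 48·k·n + 16·k − 24·k² + 42·n + 14 − 21·k − 48·n² − 16·n + 24·k·n    [distributive law]
= 72·k·n − 5·k − 24·k² + 26·n + 14 − 48·n²    [combine like terms]

72·k·n − 5·k − 24·k² + 26·n + 14 − 48·n²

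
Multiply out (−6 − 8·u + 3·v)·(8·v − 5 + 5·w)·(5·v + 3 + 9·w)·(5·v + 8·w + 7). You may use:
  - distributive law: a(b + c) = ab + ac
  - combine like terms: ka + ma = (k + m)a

(−6 − 8·u + 3·v)·(8·v − 5 + 5·w)·(5·v + 3 + 9·w)·(5·v + 8·w + 7)
= (−48·v + 30 − 30·w − 64·u·v + 40·u − 40·u·w + 24·v^2 − 15·v + 15·v·w)·(5·v + 3 + 9·w)·(5·v + 8·w + 7)    [distributive law]
= (−63·v + 30 − 30·w − 64·u·v + 40·u − 40·u·w + 24·v^2 + 15·v·w)·(5·v + 3 + 9·w)·(5·v + 8·w + 7)    [combine like terms]
= (−315·v^2 − 189·v − 567·v·w + 150·v + 90 + 270·w − 150·v·w − 90·w − 270·w^2 − 320·u·v^2 − 192·u·v − 576·u·v·w + 200·u·v + 120·u + 360·u·w − 200·u·v·w − 120·u·w − 360·u·w^2 + 120·v^3 + 72·v^2 + 216·v^2·w + 75·v^2·w + 45·v·w + 135·v·w^2)·(5·v + 8·w + 7)    [distributive law]
= (−243·v^2 − 39·v − 672·v·w + 90 + 180·w − 270·w^2 − 320·u·v^2 + 8·u·v − 776·u·v·w + 120·u + 240·u·w − 360·u·w^2 + 120·v^3 + 291·v^2·w + 135·v·w^2)·(5·v + 8·w + 7)    [combine like terms]
= −1215·v^3 − 1944·v^2·w − 1701·v^2 − 195·v^2 − 312·v·w − 273·v − 3360·v^2·w − 5376·v·w^2 − 4704·v·w + 450·v + 720·w + 630 + 900·v·w + 1440·w^2 + 1260·w − 1350·v·w^2 − 2160·w^3 − 1890·w^2 − 1600·u·v^3 − 2560·u·v^2·w − 2240·u·v^2 + 40·u·v^2 + 64·u·v·w + 56·u·v − 3880·u·v^2·w − 6208·u·v·w^2 − 5432·u·v·w + 600·u·v + 960·u·w + 840·u + 1200·u·v·w + 1920·u·w^2 + 1680·u·w − 1800·u·v·w^2 − 2880·u·w^3 − 2520·u·w^2 + 600·v^4 + 960·v^3·w + 840·v^3 + 1455·v^3·w + 2328·v^2·w^2 + 2037·v^2·w + 675·v^2·w^2 + 1080·v·w^3 + 945·v·w^2    [distributive law]
= −375·v^3 − 3267·v^2·w − 1896·v^2 − 4116·v·w + 177·v − 5781·v·w^2 + 1980·w + 630 − 450·w^2 − 2160·w^3 − 1600·u·v^3 − 6440·u·v^2·w − 2200·u·v^2 − 4168·u·v·w + 656·u·v − 8008·u·v·w^2 + 2640·u·w + 840·u − 600·u·w^2 − 2880·u·w^3 + 600·v^4 + 2415·v^3·w + 3003·v^2·w^2 + 1080·v·w^3    [combine like terms]

−375·v^3 − 3267·v^2·w − 1896·v^2 − 4116·v·w + 177·v − 5781·v·w^2 + 1980·w + 630 − 450·w^2 − 2160·w^3 − 1600·u·v^3 − 6440·u·v^2·w − 2200·u·v^2 − 4168·u·v·w + 656·u·v − 8008·u·v·w^2 + 2640·u·w + 840·u − 600·u·w^2 − 2880·u·w^3 + 600·v^4 + 2415·v^3·w + 3003·v^2·w^2 + 1080·v·w^3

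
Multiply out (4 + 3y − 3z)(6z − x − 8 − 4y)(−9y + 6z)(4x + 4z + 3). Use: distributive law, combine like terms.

−2679xyz − 1662yz^2 − 864yz + 1110xz^2 + 828z^3 + 96z^2 + 144x^2y + 1260xy − 96x^2z − 840xz + 864y − 576z + 1521xy^2 + 414y^2z + 1080y^2 − 1260xy^2z − 1368y^2z^2 + 1188xyz^2 + 1368yz^3 + 108x^2y^2 − 180x^2yz + 432xy^3 + 432y^3z + 324y^3 − 360xz^3 − 432z^4 + 72x^2z^2

(4 + 3y − 3z)(6z − x − 8 − 4y)(−9y + 6z)(4x + 4z + 3)
= (24z − 4x − 32 − 16y + 18yz − 3xy − 24y − 12y^2 − 18z^2 + 3xz + 24z + 12yz)(−9y + 6z)(4x + 4z + 3)    [distributive law]
= (48z − 4x − 32 − 40y + 30yz − 3xy − 12y^2 − 18z^2 + 3xz)(−9y + 6z)(4x + 4z + 3)    [combine like terms]
= (−432yz + 288z^2 + 36xy − 24xz + 288y − 192z + 360y^2 − 240yz − 270y^2z + 180yz^2 + 27xy^2 − 18xyz + 108y^3 − 72y^2z + 162yz^2 − 108z^3 − 27xyz + 18xz^2)(4x + 4z + 3)    [distributive law]
= (−672yz + 288z^2 + 36xy − 24xz + 288y − 192z + 360y^2 − 342y^2z + 342yz^2 + 27xy^2 − 45xyz + 108y^3 − 108z^3 + 18xz^2)(4x + 4z + 3)    [combine like terms]
= −2688xyz − 2688yz^2 − 2016yz + 1152xz^2 + 1152z^3 + 864z^2 + 144x^2y + 144xyz + 108xy − 96x^2z − 96xz^2 − 72xz + 1152xy + 1152yz + 864y − 768xz − 768z^2 − 576z + 1440xy^2 + 1440y^2z + 1080y^2 − 1368xy^2z − 1368y^2z^2 − 1026y^2z + 1368xyz^2 + 1368yz^3 + 1026yz^2 + 108x^2y^2 + 108xy^2z + 81xy^2 − 180x^2yz − 180xyz^2 − 135xyz + 432xy^3 + 432y^3z + 324y^3 − 432xz^3 − 432z^4 − 324z^3 + 72x^2z^2 + 72xz^3 + 54xz^2    [distributive law]
= −2679xyz − 1662yz^2 − 864yz + 1110xz^2 + 828z^3 + 96z^2 + 144x^2y + 1260xy − 96x^2z − 840xz + 864y − 576z + 1521xy^2 + 414y^2z + 1080y^2 − 1260xy^2z − 1368y^2z^2 + 1188xyz^2 + 1368yz^3 + 108x^2y^2 − 180x^2yz + 432xy^3 + 432y^3z + 324y^3 − 360xz^3 − 432z^4 + 72x^2z^2    [combine like terms]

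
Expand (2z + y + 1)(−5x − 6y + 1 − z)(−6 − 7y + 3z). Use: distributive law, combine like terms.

45xz + 55xyz − 30xz² + 56yz + 73y²z − 25yz² − 3z + 15z² − 6z³ + 65xy + 35xy² + 71y² + 42y³ + 23y + 30x − 6

(2z + y + 1)(−5x − 6y + 1 − z)(−6 − 7y + 3z)
= (−10xz − 12yz + 2z − 2z² − 5xy − 6y² + y − yz − 5x − 6y + 1 − z)(−6 − 7y + 3z)    [distributive law]
= (−10xz − 13yz + z − 2z² − 5xy − 6y² − 5y − 5x + 1)(−6 − 7y + 3z)    [combine like terms]
= 60xz + 70xyz − 30xz² + 78yz + 91y²z − 39yz² − 6z − 7yz + 3z² + 12z² + 14yz² − 6z³ + 30xy + 35xy² − 15xyz + 36y² + 42y³ − 18y²z + 30y + 35y² − 15yz + 30x + 35xy − 15xz − 6 − 7y + 3z    [distributive law]
= 45xz + 55xyz − 30xz² + 56yz + 73y²z − 25yz² − 3z + 15z² − 6z³ + 65xy + 35xy² + 71y² + 42y³ + 23y + 30x − 6    [combine like terms]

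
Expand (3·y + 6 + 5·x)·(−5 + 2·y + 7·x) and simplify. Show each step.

(3·y + 6 + 5·x)·(−5 + 2·y + 7·x)
= −15·y + 6·y^2 + 21·x·y − 30 + 12·y + 42·x − 25·x + 10·x·y + 35·x^2    [distributive law]
= −3·y + 6·y^2 + 31·x·y − 30 + 17·x + 35·x^2    [combine like terms]

−3·y + 6·y^2 + 31·x·y − 30 + 17·x + 35·x^2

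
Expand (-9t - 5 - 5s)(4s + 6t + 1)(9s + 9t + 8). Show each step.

-774s²t - 1080st² - 1104st - 486t³ - 783t² - 357t - 385s² - 245s - 40 - 180s³

(-9t - 5 - 5s)(4s + 6t + 1)(9s + 9t + 8)
= (-36st - 54t² - 9t - 20s - 30t - 5 - 20s² - 30st - 5s)(9s + 9t + 8)    [distributive law]
= (-66st - 54t² - 39t - 25s - 5 - 20s²)(9s + 9t + 8)    [combine like terms]
= -594s²t - 594st² - 528st - 486st² - 486t³ - 432t² - 351st - 351t² - 312t - 225s² - 225st - 200s - 45s - 45t - 40 - 180s³ - 180s²t - 160s²    [distributive law]
= -774s²t - 1080st² - 1104st - 486t³ - 783t² - 357t - 385s² - 245s - 40 - 180s³    [combine like terms]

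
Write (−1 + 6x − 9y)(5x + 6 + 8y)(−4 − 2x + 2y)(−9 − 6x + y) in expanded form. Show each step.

864x + 2310x² − 3094xy + 1632x³ − 1712x²y − 2160xy² − 216 − 2100y − 1240y² + 1460y³ + 360x⁴ − 384x³y − 846x²y² + 1014xy³ − 144y⁴

(−1 + 6x − 9y)(5x + 6 + 8y)(−4 − 2x + 2y)(−9 − 6x + y)
= (−5x − 6 − 8y + 30x² + 36x + 48xy − 45xy − 54y − 72y²)(−4 − 2x + 2y)(−9 − 6x + y)    [distributive law]
= (31x − 6 − 62y + 30x² + 3xy − 72y²)(−4 − 2x + 2y)(−9 − 6x + y)    [combine like terms]
= (−124x − 62x² + 62xy + 24 + 12x − 12y + 248y + 124xy − 124y² − 120x² − 60x³ + 60x²y − 12xy − 6x²y + 6xy² + 288y² + 144xy² − 144y³)(−9 − 6x + y)    [distributive law]
= (−112x − 182x² + 174xy + 24 + 236y + 164y² − 60x³ + 54x²y + 150xy² − 144y³)(−9 − 6x + y)    [combine like terms]
= 1008x + 672x² − 112xy + 1638x² + 1092x³ − 182x²y − 1566xy − 1044x²y + 174xy² − 216 − 144x + 24y − 2124y − 1416xy + 236y² − 1476y² − 984xy² + 164y³ + 540x³ + 360x⁴ − 60x³y − 486x²y − 324x³y + 54x²y² − 1350xy² − 900x²y² + 150xy³ + 1296y³ + 864xy³ − 144y⁴    [distributive law]
= 864x + 2310x² − 3094xy + 1632x³ − 1712x²y − 2160xy² − 216 − 2100y − 1240y² + 1460y³ + 360x⁴ − 384x³y − 846x²y² + 1014xy³ − 144y⁴    [combine like terms]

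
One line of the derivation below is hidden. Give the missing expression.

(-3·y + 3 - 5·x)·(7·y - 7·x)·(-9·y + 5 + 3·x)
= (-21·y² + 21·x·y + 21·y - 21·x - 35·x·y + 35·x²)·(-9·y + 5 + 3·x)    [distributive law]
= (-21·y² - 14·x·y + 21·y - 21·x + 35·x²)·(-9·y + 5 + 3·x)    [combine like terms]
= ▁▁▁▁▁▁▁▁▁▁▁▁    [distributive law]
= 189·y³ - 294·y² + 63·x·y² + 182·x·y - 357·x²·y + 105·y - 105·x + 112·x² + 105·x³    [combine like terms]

After distributive law, the bracketed line is:

189·y³ - 105·y² - 63·x·y² + 126·x·y² - 70·x·y - 42·x²·y - 189·y² + 105·y + 63·x·y + 189·x·y - 105·x - 63·x² - 315·x²·y + 175·x² + 105·x³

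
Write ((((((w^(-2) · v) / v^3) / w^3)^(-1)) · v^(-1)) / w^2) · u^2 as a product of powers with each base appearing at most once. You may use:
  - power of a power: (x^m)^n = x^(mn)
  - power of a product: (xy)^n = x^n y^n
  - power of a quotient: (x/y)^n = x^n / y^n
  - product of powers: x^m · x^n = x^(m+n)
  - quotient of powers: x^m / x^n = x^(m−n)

((((((w^(-2) · v) / v^3) / w^3)^(-1)) · v^(-1)) / w^2) · u^2
= ((((((w^(-2) · v) / v^3)^(-1)) / ((w^3)^(-1))) · v^(-1)) / w^2) · u^2    [power of a quotient]
= ((((((w^(-2) · v)^(-1)) / ((v^3)^(-1))) / ((w^3)^(-1))) · v^(-1)) / w^2) · u^2    [power of a quotient]
= (((((((w^(-2))^(-1)) · (v^(-1))) / ((v^3)^(-1))) / ((w^3)^(-1))) · v^(-1)) / w^2) · u^2    [power of a product]
= (((((w^2 · (v^(-1))) / ((v^3)^(-1))) / ((w^3)^(-1))) · v^(-1)) / w^2) · u^2    [power of a power]
= (((((w^2 · v^(-1)) / v^(-3)) / ((w^3)^(-1))) · v^(-1)) / w^2) · u^2    [power of a power]
= (((((w^2 · v^(-1)) / v^(-3)) / w^(-3)) · v^(-1)) / w^2) · u^2    [power of a power]
= u^2·v·w^3    [quotient of powers; product of powers]

u^2·v·w^3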